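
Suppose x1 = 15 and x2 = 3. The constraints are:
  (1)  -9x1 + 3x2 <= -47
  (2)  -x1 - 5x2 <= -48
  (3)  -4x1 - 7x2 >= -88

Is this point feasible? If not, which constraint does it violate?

Constraint (2): -x1 - 5x2 = -30, which is not ≤ -48. All other constraints are satisfied.

not feasible — violates (2)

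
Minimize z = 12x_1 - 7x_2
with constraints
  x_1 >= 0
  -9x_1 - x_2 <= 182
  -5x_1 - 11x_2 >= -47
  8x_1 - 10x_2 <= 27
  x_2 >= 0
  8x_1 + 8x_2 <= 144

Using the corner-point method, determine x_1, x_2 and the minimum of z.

x_1 = 0, x_2 = 47/11, minimum z = -329/11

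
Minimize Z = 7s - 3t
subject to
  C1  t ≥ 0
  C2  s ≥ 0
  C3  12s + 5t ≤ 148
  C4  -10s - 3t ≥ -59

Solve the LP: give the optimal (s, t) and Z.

Corner points and Z = 7s - 3t:
  (0, 0) → Z = 0
  (59/10, 0) → Z = 413/10
  (0, 59/3) → Z = -59

The binding constraints are s = 0 and -10s - 3t = -59.
Solving simultaneously gives s = 0, t = 59/3.

s = 0, t = 59/3, minimum Z = -59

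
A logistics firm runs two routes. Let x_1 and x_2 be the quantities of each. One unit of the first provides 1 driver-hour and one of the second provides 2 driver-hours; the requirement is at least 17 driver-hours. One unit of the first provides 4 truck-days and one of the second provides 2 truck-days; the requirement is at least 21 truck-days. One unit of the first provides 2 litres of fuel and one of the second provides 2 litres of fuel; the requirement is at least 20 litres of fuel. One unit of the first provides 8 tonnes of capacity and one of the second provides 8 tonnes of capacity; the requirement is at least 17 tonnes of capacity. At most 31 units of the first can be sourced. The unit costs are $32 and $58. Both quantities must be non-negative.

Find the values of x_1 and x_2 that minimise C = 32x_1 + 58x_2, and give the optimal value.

x_1 = 3, x_2 = 7, minimum C = 502

Vertices and C = 32x_1 + 58x_2:
  (0, 21/2) → C = 609
  (17, 0) → C = 544
  (31, 0) → C = 992
  (3, 7) → C = 502
  (1/2, 19/2) → C = 567
The feasible region is unbounded (it extends along (0, 1)), but C strictly increases along every unbounded feasible direction, so there is no improving ray and the minimum is attained at a vertex.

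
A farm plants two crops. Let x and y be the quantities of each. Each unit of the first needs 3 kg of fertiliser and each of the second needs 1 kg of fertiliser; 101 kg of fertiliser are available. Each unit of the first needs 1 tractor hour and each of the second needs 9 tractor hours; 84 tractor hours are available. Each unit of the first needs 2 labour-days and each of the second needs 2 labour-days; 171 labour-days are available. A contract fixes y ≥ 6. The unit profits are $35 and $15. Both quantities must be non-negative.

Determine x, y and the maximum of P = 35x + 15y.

x = 30, y = 6, maximum P = 1140

Feasible corners and P = 35x + 15y:
  (0, 28/3) → P = 140
  (0, 6) → P = 90
  (30, 6) → P = 1140

The binding constraints are x + 9y = 84 and y = 6.
Solving simultaneously gives x = 30, y = 6.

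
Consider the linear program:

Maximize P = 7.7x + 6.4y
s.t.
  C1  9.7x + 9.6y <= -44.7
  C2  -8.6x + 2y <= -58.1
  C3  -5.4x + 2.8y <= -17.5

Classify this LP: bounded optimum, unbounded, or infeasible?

unbounded

From the feasible point (11709/2549, -94799/10196), moving in the direction (9.6, -9.7) keeps every constraint satisfied while P increases without bound.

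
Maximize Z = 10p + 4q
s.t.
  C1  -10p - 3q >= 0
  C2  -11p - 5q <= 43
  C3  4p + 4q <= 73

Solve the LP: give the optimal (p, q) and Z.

At the optimal vertex, -10p - 3q = 0 and 4p + 4q = 73.
Solving simultaneously gives p = -219/28, q = 365/14.

p = -219/28, q = 365/14, maximum Z = 365/14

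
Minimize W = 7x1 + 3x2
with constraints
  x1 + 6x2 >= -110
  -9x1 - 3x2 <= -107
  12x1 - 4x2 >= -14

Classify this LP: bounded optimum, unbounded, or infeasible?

bounded optimum

Feasible corners and W = 7x1 + 3x2:
  (324/17, -1097/51) → W = 1171/17
  (193/36, 235/12) → W = 1733/18
The feasible region has finitely many vertices and no improving ray; the minimum is 1171/17 at (324/17, -1097/51).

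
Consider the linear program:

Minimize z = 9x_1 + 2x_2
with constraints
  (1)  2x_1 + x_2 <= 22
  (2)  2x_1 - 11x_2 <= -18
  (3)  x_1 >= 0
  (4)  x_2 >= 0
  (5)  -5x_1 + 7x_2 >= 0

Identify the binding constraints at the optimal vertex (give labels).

(2) and (3)

Corner points and z = 9x_1 + 2x_2:
  (0, 22) → z = 44
  (154/19, 110/19) → z = 1606/19
  (0, 18/11) → z = 36/11
  (126/41, 90/41) → z = 1314/41

The minimum is at (0, 18/11). Substituting into each constraint, equality holds for (2) and (3); the remaining constraints have slack.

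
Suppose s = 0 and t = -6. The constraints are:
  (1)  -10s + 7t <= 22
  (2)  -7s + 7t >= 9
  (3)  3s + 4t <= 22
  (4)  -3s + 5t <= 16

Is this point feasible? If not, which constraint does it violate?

Constraint (2): -7s + 7t = -42, which is not ≥ 9. All other constraints are satisfied.

not feasible — violates (2)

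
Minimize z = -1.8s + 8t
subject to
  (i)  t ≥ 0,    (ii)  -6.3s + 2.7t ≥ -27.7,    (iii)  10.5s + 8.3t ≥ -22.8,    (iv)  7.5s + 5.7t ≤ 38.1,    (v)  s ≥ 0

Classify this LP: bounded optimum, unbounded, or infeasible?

bounded optimum

Vertices and z = -1.8s + 8t:
  (277/63, 0) → z = -277/35
  (0, 0) → z = 0
  (2173/468, 269/468) → z = -8797/2340
  (0, 127/19) → z = 1016/19
The feasible region has finitely many vertices and no improving ray; the minimum is -277/35 at (277/63, 0).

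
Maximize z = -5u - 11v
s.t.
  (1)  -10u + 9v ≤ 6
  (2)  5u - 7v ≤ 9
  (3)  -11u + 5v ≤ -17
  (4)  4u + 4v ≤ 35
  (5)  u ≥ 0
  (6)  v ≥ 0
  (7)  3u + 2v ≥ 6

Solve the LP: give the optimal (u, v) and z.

u = 60/31, v = 3/31, maximum z = -333/31

Feasible corners and z = -5u - 11v:
  (183/49, 236/49) → z = -3511/49
  (291/76, 187/38) → z = -5569/76
  (281/48, 139/48) → z = -489/8
  (60/31, 3/31) → z = -333/31
  (64/37, 15/37) → z = -485/37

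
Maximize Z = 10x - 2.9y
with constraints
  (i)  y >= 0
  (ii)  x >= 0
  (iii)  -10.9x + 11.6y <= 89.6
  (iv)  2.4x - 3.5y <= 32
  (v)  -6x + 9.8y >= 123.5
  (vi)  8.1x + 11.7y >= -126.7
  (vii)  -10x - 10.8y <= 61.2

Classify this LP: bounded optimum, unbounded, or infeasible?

unbounded

From the feasible point (27726/1861, 80855/3722), moving in the direction (3.5, 2.4) keeps every constraint satisfied while Z increases without bound.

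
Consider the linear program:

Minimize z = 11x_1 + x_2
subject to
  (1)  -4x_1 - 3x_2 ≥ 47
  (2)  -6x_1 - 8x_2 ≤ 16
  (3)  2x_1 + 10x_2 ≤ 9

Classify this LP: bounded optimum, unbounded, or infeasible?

infeasible

The boundaries -4x_1 - 3x_2 = 47 and -6x_1 - 8x_2 = 16 meet at (-164/7, 109/7), but that point violates 2x_1 + 10x_2 ≤ 9. Every candidate vertex is excluded by some other constraint, so the feasible region is empty.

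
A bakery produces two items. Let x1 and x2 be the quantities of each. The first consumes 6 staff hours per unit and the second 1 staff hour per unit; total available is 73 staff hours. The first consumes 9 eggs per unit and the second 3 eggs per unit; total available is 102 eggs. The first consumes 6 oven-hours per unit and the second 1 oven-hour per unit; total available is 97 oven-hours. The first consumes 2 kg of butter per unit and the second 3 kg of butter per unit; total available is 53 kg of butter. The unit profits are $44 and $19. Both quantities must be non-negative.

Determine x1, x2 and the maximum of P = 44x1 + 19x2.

Corner points and P = 44x1 + 19x2:
  (0, 0) → P = 0
  (0, 53/3) → P = 1007/3
  (34/3, 0) → P = 1496/3
  (7, 13) → P = 555

x1 = 7, x2 = 13, maximum P = 555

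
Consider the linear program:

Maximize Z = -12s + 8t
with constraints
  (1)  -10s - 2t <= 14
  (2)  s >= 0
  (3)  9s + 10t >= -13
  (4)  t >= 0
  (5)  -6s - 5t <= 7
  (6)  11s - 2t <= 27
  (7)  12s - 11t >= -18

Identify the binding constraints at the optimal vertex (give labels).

Corner points and Z = -12s + 8t:
  (0, 0) → Z = 0
  (0, 18/11) → Z = 144/11
  (27/11, 0) → Z = -324/11
  (333/97, 522/97) → Z = 180/97

The maximum is at (0, 18/11). Substituting into each constraint, equality holds for (2) and (7); the remaining constraints have slack.

(2) and (7)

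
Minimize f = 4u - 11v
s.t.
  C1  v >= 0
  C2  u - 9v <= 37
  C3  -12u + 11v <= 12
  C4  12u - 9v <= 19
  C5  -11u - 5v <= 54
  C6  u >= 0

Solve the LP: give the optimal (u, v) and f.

At the optimal vertex, -12u + 11v = 12 and 12u - 9v = 19.
Solving simultaneously gives u = 317/24, v = 31/2.

u = 317/24, v = 31/2, minimum f = -353/3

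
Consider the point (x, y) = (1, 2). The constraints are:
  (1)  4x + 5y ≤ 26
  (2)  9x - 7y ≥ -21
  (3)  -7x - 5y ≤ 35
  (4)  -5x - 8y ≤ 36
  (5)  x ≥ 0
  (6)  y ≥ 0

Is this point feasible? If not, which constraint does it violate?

(1): 14 ≤ 26 ✓
(2): -5 ≥ -21 ✓
(3): -17 ≤ 35 ✓
(4): -21 ≤ 36 ✓
(5): 1 ≥ 0 ✓
(6): 2 ≥ 0 ✓

feasible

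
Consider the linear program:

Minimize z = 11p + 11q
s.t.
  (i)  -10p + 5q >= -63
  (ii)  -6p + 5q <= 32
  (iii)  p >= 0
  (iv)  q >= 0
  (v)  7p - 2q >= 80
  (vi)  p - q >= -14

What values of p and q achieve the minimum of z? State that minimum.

p = 274/15, q = 359/15, minimum z = 2321/5

Extreme points and z = 11p + 11q:
  (95/4, 349/10) → z = 12903/20
  (274/15, 359/15) → z = 2321/5
  (464/23, 704/23) → z = 12848/23

The optimum lies where -10p + 5q = -63 and 7p - 2q = 80.
Solving simultaneously gives p = 274/15, q = 359/15.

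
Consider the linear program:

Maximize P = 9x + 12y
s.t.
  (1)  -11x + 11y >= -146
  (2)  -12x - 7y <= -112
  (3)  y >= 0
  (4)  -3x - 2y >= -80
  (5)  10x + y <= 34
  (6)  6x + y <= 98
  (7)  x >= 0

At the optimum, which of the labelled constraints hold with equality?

Vertices and P = 9x + 12y:
  (63/29, 356/29) → P = 4839/29
  (0, 16) → P = 192
  (0, 34) → P = 408

The maximum is at (0, 34). Substituting into each constraint, equality holds for (5) and (7); the remaining constraints have slack.

(5) and (7)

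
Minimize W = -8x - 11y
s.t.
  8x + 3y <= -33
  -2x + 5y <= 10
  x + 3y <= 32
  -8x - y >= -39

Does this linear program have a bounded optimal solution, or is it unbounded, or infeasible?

Corner points and W = -8x - 11y:
  (-195/46, 7/23) → W = 703/23
  (75/8, -36) → W = 321
The feasible region has finitely many vertices and no improving ray; the minimum is 703/23 at (-195/46, 7/23).

bounded optimum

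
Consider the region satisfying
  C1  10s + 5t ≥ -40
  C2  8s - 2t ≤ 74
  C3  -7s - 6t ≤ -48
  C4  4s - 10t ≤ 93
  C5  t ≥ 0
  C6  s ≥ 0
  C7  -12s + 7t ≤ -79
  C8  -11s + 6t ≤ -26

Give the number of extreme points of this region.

Pairwise boundary intersections that survive every other constraint:
  (37/4, 0)
  (45/4, 8)
  (48/7, 0)
  (810/121, 23/121)

4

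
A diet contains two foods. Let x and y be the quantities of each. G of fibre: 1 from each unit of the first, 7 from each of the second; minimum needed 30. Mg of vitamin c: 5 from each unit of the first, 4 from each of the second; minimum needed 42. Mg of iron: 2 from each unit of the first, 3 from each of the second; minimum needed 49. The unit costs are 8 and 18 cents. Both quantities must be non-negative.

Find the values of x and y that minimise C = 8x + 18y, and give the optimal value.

x = 23, y = 1, minimum C = 202

Corner points and C = 8x + 18y:
  (0, 49/3) → C = 294
  (30, 0) → C = 240
  (23, 1) → C = 202
The feasible region is unbounded (it extends along (0, 1), (1, 0)), but C strictly increases along every unbounded feasible direction, so there is no improving ray and the minimum is attained at a vertex.

The binding constraints are x + 7y = 30 and 2x + 3y = 49.
Solving simultaneously gives x = 23, y = 1.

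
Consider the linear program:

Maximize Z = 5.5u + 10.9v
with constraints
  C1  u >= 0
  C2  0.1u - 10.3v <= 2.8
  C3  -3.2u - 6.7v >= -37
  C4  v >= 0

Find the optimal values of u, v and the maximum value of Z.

u = 185/16, v = 0, maximum Z = 2035/32

The binding constraints are -3.2u - 6.7v = -37 and v = 0.
Solving simultaneously gives u = 185/16, v = 0.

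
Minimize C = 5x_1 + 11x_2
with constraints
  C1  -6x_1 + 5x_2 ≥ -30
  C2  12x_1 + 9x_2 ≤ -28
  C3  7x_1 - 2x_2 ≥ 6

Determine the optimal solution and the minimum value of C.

x_1 = -30/23, x_2 = -174/23, minimum C = -2064/23

Feasible corners and C = 5x_1 + 11x_2:
  (65/57, -88/19) → C = -2579/57
  (-30/23, -174/23) → C = -2064/23
  (-2/87, -268/87) → C = -34

The binding constraints are -6x_1 + 5x_2 = -30 and 7x_1 - 2x_2 = 6.
Solving simultaneously gives x_1 = -30/23, x_2 = -174/23.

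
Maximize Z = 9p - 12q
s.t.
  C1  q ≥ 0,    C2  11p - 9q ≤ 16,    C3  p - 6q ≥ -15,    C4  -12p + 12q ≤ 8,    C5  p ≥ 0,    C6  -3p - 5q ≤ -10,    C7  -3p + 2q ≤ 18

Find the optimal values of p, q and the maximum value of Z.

Corner points and Z = 9p - 12q:
  (77/19, 181/57) → Z = -31/19
  (85/41, 31/41) → Z = 393/41
  (11/5, 43/15) → Z = -73/5
  (5/6, 3/2) → Z = -21/2

The optimum lies where 11p - 9q = 16 and -3p - 5q = -10.
Solving simultaneously gives p = 85/41, q = 31/41.

p = 85/41, q = 31/41, maximum Z = 393/41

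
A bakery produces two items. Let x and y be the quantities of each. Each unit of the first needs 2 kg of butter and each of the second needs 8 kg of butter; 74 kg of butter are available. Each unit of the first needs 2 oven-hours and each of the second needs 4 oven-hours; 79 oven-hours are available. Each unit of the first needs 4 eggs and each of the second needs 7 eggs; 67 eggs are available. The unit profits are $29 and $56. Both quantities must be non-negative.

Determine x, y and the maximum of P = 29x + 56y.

Extreme points and P = 29x + 56y:
  (0, 0) → P = 0
  (0, 37/4) → P = 518
  (67/4, 0) → P = 1943/4
  (1, 9) → P = 533

The binding constraints are 2x + 8y = 74 and 4x + 7y = 67.
Solving simultaneously gives x = 1, y = 9.

x = 1, y = 9, maximum P = 533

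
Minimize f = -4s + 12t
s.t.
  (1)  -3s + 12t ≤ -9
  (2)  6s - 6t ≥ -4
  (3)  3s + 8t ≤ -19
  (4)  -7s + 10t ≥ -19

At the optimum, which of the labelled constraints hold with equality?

Corner points and f = -4s + 12t:
  (-73/33, -17/11) → f = -320/33
  (-77/9, -71/9) → f = -544/9
  (-19/43, -95/43) → f = -1064/43

The minimum is at (-77/9, -71/9). Substituting into each constraint, equality holds for (2) and (4); the remaining constraints have slack.

(2) and (4)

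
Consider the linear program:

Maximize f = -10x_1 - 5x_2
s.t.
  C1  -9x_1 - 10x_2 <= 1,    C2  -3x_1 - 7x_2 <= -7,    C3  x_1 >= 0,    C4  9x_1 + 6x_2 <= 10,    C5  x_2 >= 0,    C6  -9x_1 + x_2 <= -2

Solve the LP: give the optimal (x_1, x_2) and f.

Feasible corners and f = -10x_1 - 5x_2:
  (28/45, 11/15) → f = -89/9
  (7/22, 19/22) → f = -15/2
  (22/63, 8/7) → f = -580/63

x_1 = 7/22, x_2 = 19/22, maximum f = -15/2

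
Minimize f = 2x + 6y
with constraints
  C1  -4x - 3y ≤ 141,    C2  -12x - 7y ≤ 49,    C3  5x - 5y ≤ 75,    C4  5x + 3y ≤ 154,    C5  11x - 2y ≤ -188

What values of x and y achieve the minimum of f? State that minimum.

Vertices and f = 2x + 6y:
  (-1225, 2093) → f = 10108
  (-14, 17) → f = 74
  (-256/43, 2634/43) → f = 15292/43

The optimum lies where -12x - 7y = 49 and 11x - 2y = -188.
Solving simultaneously gives x = -14, y = 17.

x = -14, y = 17, minimum f = 74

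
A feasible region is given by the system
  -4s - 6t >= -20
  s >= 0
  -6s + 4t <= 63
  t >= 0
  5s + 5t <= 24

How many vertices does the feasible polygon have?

4

The feasible vertices (each the meet of two boundaries and inside every other half-plane) are:
  (0, 10/3)
  (22/5, 2/5)
  (0, 0)
  (24/5, 0)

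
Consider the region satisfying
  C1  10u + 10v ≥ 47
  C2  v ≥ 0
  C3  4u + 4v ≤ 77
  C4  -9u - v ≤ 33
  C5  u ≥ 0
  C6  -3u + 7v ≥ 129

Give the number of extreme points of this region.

Of the 14 pairwise boundary intersections, those satisfying every inequality are:
  (0, 77/4)
  (23/40, 747/40)
  (0, 129/7)

3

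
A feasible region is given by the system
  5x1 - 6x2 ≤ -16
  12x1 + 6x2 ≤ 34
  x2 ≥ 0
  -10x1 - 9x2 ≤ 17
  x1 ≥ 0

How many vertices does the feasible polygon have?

Pairwise boundary intersections that survive every other constraint:
  (18/17, 181/51)
  (0, 8/3)
  (0, 17/3)

3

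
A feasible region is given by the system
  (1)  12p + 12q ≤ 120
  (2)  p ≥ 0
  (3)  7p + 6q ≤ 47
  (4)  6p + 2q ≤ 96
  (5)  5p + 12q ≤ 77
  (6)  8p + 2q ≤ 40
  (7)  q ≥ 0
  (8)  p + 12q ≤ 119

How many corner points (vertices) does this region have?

5

Pairwise boundary intersections that survive every other constraint:
  (0, 77/12)
  (0, 0)
  (17/9, 152/27)
  (73/17, 48/17)
  (5, 0)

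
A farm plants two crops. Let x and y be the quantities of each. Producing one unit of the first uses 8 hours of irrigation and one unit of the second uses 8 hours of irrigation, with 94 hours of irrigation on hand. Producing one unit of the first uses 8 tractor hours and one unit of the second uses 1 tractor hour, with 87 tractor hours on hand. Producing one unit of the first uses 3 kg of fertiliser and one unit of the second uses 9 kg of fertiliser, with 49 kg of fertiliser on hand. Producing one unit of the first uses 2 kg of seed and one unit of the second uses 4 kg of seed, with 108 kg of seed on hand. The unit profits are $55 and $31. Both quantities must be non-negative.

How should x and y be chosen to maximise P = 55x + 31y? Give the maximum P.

Corner points and P = 55x + 31y:
  (0, 0) → P = 0
  (0, 49/9) → P = 1519/9
  (87/8, 0) → P = 4785/8
  (43/4, 1) → P = 2489/4
  (227/24, 55/24) → P = 2365/4

The optimum lies where 8x + 8y = 94 and 8x + y = 87.
Solving simultaneously gives x = 43/4, y = 1.

x = 43/4, y = 1, maximum P = 2489/4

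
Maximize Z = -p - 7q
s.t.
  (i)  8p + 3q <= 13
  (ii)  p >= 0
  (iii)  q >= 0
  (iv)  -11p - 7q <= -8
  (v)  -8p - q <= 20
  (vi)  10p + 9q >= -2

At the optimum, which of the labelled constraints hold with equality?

(iii) and (iv)

Corner points and Z = -p - 7q:
  (0, 13/3) → Z = -91/3
  (13/8, 0) → Z = -13/8
  (0, 8/7) → Z = -8
  (8/11, 0) → Z = -8/11

The maximum is at (8/11, 0). Substituting into each constraint, equality holds for (iii) and (iv); the remaining constraints have slack.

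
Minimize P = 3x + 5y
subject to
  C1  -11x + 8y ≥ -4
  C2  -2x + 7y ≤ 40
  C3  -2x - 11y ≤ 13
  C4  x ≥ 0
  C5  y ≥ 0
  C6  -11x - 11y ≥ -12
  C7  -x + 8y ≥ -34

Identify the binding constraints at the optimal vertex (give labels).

C4 and C5

Feasible corners and P = 3x + 5y:
  (4/11, 0) → P = 12/11
  (140/209, 8/19) → P = 860/209
  (0, 0) → P = 0
  (0, 12/11) → P = 60/11

The minimum is at (0, 0). Substituting into each constraint, equality holds for C4 and C5; the remaining constraints have slack.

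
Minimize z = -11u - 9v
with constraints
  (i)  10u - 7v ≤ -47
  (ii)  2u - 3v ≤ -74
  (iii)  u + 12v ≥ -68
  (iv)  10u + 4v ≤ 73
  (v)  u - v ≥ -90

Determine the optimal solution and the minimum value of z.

The binding constraints are 10u + 4v = 73 and u - v = -90.
Solving simultaneously gives u = -41/2, v = 139/2.

u = -41/2, v = 139/2, minimum z = -400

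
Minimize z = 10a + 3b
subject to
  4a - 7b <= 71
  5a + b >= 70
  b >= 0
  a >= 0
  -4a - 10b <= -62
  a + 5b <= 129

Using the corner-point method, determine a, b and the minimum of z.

Feasible corners and z = 10a + 3b:
  (71/4, 0) → z = 355/2
  (1258/27, 445/27) → z = 13915/27
  (319/23, 15/23) → z = 3235/23
  (221/24, 575/24) → z = 3935/24
  (31/2, 0) → z = 155

a = 319/23, b = 15/23, minimum z = 3235/23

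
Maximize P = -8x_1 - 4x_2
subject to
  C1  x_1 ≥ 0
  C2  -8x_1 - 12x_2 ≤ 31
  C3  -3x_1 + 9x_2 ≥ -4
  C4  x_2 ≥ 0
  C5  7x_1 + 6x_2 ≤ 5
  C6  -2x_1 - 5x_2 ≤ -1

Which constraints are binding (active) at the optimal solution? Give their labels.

C1 and C6

Extreme points and P = -8x_1 - 4x_2:
  (0, 5/6) → P = -10/3
  (0, 1/5) → P = -4/5
  (5/7, 0) → P = -40/7
  (1/2, 0) → P = -4

The maximum is at (0, 1/5). Substituting into each constraint, equality holds for C1 and C6; the remaining constraints have slack.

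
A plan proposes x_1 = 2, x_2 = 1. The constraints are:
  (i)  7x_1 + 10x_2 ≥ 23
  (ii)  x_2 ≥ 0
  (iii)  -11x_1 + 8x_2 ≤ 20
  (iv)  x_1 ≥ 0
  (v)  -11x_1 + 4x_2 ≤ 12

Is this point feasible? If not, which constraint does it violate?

(i): 24 ≥ 23 ✓
(ii): 1 ≥ 0 ✓
(iii): -14 ≤ 20 ✓
(iv): 2 ≥ 0 ✓
(v): -18 ≤ 12 ✓

feasible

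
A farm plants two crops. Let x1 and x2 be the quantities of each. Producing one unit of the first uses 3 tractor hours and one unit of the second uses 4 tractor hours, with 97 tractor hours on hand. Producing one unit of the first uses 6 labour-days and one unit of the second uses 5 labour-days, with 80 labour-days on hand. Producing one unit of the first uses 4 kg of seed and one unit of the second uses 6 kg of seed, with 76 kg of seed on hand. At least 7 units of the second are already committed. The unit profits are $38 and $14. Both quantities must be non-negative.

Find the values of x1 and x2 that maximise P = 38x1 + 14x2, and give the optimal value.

Feasible corners and P = 38x1 + 14x2:
  (0, 38/3) → P = 532/3
  (0, 7) → P = 98
  (25/4, 17/2) → P = 713/2
  (15/2, 7) → P = 383

x1 = 15/2, x2 = 7, maximum P = 383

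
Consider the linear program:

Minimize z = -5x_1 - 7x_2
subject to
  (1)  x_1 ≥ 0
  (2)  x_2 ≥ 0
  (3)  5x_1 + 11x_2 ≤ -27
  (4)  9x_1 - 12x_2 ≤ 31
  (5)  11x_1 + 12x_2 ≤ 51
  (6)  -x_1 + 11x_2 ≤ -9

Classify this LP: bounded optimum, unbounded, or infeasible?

infeasible

The boundaries x_1 = 0 and 5x_1 + 11x_2 = -27 meet at (0, -27/11), but that point violates x_2 ≥ 0. Every candidate vertex is excluded by some other constraint, so the feasible region is empty.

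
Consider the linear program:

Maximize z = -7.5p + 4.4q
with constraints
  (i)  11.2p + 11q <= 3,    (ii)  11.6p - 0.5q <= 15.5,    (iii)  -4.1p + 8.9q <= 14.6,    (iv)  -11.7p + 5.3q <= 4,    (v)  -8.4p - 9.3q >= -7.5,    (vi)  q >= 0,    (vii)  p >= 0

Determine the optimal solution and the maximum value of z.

Corner points and z = -7.5p + 4.4q:
  (15/56, 0) → z = -225/112
  (0, 3/11) → z = 6/5
  (0, 0) → z = 0

At the optimal vertex, 11.2p + 11q = 3 and p = 0.
Solving simultaneously gives p = 0, q = 3/11.

p = 0, q = 3/11, maximum z = 6/5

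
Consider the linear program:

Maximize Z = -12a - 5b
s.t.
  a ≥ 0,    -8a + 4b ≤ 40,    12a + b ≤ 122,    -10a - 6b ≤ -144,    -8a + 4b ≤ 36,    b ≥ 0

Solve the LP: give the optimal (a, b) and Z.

a = 45/11, b = 189/11, maximum Z = -135

At the optimal vertex, -10a - 6b = -144 and -8a + 4b = 36.
Solving simultaneously gives a = 45/11, b = 189/11.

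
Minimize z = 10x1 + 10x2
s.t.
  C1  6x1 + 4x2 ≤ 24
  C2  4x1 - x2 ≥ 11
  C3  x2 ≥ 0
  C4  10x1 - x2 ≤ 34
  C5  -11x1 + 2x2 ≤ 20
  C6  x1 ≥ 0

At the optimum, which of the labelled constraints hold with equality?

C2 and C3

Vertices and z = 10x1 + 10x2:
  (34/11, 15/11) → z = 490/11
  (80/23, 18/23) → z = 980/23
  (11/4, 0) → z = 55/2
  (17/5, 0) → z = 34

The minimum is at (11/4, 0). Substituting into each constraint, equality holds for C2 and C3; the remaining constraints have slack.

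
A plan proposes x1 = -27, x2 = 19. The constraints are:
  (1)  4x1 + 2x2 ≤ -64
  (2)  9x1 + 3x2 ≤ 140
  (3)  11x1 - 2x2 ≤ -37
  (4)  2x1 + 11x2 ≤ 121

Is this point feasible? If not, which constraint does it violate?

Constraint (4): 2x1 + 11x2 = 155, which is not ≤ 121. All other constraints are satisfied.

not feasible — violates (4)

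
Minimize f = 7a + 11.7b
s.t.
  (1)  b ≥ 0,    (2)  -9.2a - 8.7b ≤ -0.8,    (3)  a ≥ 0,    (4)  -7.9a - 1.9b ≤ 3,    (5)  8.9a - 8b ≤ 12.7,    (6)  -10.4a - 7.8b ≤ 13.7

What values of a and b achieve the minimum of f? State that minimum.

Extreme points and f = 7a + 11.7b:
  (2/23, 0) → f = 14/23
  (127/89, 0) → f = 889/89
  (0, 8/87) → f = 156/145
The feasible region is unbounded (it extends along (0, 1), (80, 89)), but f strictly increases along every unbounded feasible direction, so there is no improving ray and the minimum is attained at a vertex.

At the optimal vertex, b = 0 and -9.2a - 8.7b = -0.8.
Solving simultaneously gives a = 2/23, b = 0.

a = 2/23, b = 0, minimum f = 14/23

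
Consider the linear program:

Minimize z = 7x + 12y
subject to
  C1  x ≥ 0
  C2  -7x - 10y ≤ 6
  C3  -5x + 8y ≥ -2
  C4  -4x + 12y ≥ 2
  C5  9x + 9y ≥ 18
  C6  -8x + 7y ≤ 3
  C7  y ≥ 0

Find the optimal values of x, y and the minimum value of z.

x = 11/8, y = 5/8, minimum z = 137/8

Feasible corners and z = 7x + 12y:
  (10/7, 9/14) → z = 124/7
  (11/8, 5/8) → z = 137/8
  (11/15, 19/15) → z = 61/3
The feasible region is unbounded (it extends along (8, 5), (7, 8)), but z strictly increases along every unbounded feasible direction, so there is no improving ray and the minimum is attained at a vertex.

At the optimal vertex, -4x + 12y = 2 and 9x + 9y = 18.
Solving simultaneously gives x = 11/8, y = 5/8.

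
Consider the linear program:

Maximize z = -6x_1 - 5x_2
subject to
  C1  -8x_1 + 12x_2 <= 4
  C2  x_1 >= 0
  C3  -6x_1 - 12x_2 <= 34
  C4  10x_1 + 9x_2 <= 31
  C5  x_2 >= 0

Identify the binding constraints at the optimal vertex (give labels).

Corner points and z = -6x_1 - 5x_2:
  (0, 1/3) → z = -5/3
  (7/4, 3/2) → z = -18
  (0, 0) → z = 0
  (31/10, 0) → z = -93/5

The maximum is at (0, 0). Substituting into each constraint, equality holds for C2 and C5; the remaining constraints have slack.

C2 and C5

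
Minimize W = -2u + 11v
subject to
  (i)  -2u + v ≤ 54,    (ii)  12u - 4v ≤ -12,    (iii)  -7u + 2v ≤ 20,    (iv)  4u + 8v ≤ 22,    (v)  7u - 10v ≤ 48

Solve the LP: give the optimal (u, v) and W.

Extreme points and W = -2u + 11v:
  (-1/14, 39/14) → W = 431/14
  (-78/23, -165/23) → W = -1659/23
  (-29/16, 117/32) → W = 1403/32
  (-37/7, -17/2) → W = -1161/14

The binding constraints are -7u + 2v = 20 and 7u - 10v = 48.
Solving simultaneously gives u = -37/7, v = -17/2.

u = -37/7, v = -17/2, minimum W = -1161/14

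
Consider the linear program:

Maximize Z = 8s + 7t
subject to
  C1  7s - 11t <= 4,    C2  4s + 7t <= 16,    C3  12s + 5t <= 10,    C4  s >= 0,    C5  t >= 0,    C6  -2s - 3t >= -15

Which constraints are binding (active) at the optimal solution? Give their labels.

Feasible corners and Z = 8s + 7t:
  (130/167, 22/167) → Z = 1194/167
  (4/7, 0) → Z = 32/7
  (0, 2) → Z = 14
  (0, 0) → Z = 0

The maximum is at (0, 2). Substituting into each constraint, equality holds for C3 and C4; the remaining constraints have slack.

C3 and C4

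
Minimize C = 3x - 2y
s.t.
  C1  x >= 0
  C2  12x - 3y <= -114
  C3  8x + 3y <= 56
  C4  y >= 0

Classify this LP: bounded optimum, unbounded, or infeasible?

The boundaries x = 0 and 12x - 3y = -114 meet at (0, 38), but that point violates 8x + 3y ≤ 56. Every candidate vertex is excluded by some other constraint, so the feasible region is empty.

infeasible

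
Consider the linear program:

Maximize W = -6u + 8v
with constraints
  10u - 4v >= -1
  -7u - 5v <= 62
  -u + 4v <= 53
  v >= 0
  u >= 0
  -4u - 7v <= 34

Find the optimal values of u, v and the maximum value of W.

u = 52/9, v = 529/36, maximum W = 746/9

Corner points and W = -6u + 8v:
  (52/9, 529/36) → W = 746/9
  (0, 1/4) → W = 2
  (0, 0) → W = 0
The feasible region is unbounded (it extends along (1, 0), (4, 1)), but W strictly decreases along every unbounded feasible direction, so there is no improving ray and the maximum is attained at a vertex.

The binding constraints are 10u - 4v = -1 and -u + 4v = 53.
Solving simultaneously gives u = 52/9, v = 529/36.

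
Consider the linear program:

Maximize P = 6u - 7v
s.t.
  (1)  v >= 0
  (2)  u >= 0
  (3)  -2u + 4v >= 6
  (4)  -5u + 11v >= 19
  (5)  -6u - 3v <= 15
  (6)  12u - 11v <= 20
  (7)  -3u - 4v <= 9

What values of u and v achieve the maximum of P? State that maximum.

u = 73/13, v = 56/13, maximum P = 46/13

Vertices and P = 6u - 7v:
  (0, 19/11) → P = -133/11
  (5, 4) → P = 2
  (73/13, 56/13) → P = 46/13
The feasible region is unbounded (it extends along (0, 1), (11, 12)), but P strictly decreases along every unbounded feasible direction, so there is no improving ray and the maximum is attained at a vertex.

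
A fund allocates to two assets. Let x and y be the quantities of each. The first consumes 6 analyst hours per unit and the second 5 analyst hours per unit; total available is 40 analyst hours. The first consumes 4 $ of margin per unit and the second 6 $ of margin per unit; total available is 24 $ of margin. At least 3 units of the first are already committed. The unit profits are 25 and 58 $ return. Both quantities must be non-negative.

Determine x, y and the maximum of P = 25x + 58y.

x = 3, y = 2, maximum P = 191

Corner points and P = 25x + 58y:
  (6, 0) → P = 150
  (3, 0) → P = 75
  (3, 2) → P = 191

The binding constraints are 4x + 6y = 24 and x = 3.
Solving simultaneously gives x = 3, y = 2.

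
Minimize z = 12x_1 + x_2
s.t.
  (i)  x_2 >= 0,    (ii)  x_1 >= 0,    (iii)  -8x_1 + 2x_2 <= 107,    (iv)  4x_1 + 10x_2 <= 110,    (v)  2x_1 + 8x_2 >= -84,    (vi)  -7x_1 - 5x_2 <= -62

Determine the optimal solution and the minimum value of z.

At the optimal vertex, 4x_1 + 10x_2 = 110 and -7x_1 - 5x_2 = -62.
Solving simultaneously gives x_1 = 7/5, x_2 = 261/25.

x_1 = 7/5, x_2 = 261/25, minimum z = 681/25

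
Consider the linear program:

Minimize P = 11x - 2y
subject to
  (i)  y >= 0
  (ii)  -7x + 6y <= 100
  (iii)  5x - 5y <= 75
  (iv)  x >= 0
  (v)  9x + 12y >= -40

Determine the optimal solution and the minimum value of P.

x = 0, y = 50/3, minimum P = -100/3

Extreme points and P = 11x - 2y:
  (15, 0) → P = 165
  (0, 0) → P = 0
  (0, 50/3) → P = -100/3
The feasible region is unbounded (it extends along (1, 1), (6, 7)), but P strictly increases along every unbounded feasible direction, so there is no improving ray and the minimum is attained at a vertex.

The binding constraints are -7x + 6y = 100 and x = 0.
Solving simultaneously gives x = 0, y = 50/3.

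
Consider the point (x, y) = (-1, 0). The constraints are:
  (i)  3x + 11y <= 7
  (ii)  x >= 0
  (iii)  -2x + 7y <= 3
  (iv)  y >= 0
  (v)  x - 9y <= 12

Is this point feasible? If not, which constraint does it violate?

Constraint (ii): x = -1, which is not ≥ 0. All other constraints are satisfied.

not feasible — violates (ii)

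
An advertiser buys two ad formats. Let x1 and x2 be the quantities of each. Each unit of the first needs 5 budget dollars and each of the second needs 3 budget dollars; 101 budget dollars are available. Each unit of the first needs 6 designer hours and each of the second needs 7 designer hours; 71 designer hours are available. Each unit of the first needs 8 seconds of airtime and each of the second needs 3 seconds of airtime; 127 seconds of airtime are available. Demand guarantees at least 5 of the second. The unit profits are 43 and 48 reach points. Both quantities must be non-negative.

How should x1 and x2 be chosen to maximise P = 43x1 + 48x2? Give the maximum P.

x1 = 6, x2 = 5, maximum P = 498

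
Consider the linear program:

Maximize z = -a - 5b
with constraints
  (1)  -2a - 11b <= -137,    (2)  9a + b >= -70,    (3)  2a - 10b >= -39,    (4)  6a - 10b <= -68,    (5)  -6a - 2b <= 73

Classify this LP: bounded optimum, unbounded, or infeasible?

infeasible

The boundaries -2a - 11b = -137 and 9a + b = -70 meet at (-907/97, 1373/97), but that point violates 2a - 10b ≥ -39. Every candidate vertex is excluded by some other constraint, so the feasible region is empty.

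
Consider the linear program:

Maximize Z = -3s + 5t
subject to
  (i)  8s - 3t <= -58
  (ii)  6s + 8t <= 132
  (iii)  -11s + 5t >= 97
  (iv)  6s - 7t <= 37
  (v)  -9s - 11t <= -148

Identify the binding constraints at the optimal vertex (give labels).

(ii) and (v)

Extreme points and Z = -3s + 5t:
  (-58/59, 1017/59) → Z = 5259/59
  (-134/3, 50) → Z = 384
  (-327/166, 2501/166) → Z = 6743/83

The maximum is at (-134/3, 50). Substituting into each constraint, equality holds for (ii) and (v); the remaining constraints have slack.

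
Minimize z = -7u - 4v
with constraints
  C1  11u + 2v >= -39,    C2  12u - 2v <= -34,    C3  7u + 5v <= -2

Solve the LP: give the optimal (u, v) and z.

Corner points and z = -7u - 4v:
  (-73/23, -47/23) → z = 699/23
  (-191/41, 251/41) → z = 333/41
  (-87/37, 107/37) → z = 181/37

u = -87/37, v = 107/37, minimum z = 181/37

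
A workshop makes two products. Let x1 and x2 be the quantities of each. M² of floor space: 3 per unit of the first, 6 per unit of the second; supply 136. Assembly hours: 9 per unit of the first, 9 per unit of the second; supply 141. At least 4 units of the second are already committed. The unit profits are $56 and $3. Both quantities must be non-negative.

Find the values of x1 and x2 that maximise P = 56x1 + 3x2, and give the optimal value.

x1 = 35/3, x2 = 4, maximum P = 1996/3

Feasible corners and P = 56x1 + 3x2:
  (0, 47/3) → P = 47
  (0, 4) → P = 12
  (35/3, 4) → P = 1996/3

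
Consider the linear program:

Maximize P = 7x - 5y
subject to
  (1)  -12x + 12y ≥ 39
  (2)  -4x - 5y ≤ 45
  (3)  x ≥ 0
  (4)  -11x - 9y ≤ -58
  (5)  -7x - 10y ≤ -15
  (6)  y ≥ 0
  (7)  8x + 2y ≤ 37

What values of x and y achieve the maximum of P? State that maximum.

Vertices and P = 7x - 5y:
  (23/16, 75/16) → P = -107/8
  (61/20, 63/10) → P = -203/20
  (0, 58/9) → P = -290/9
  (0, 37/2) → P = -185/2

At the optimal vertex, -12x + 12y = 39 and 8x + 2y = 37.
Solving simultaneously gives x = 61/20, y = 63/10.

x = 61/20, y = 63/10, maximum P = -203/20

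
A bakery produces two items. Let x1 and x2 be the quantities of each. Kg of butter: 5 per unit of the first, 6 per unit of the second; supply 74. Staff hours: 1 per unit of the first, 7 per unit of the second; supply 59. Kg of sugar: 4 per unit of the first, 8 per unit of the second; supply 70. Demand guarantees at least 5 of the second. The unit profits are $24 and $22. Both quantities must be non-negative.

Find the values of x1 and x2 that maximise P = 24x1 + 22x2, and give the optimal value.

Extreme points and P = 24x1 + 22x2:
  (0, 59/7) → P = 1298/7
  (0, 5) → P = 110
  (9/10, 83/10) → P = 1021/5
  (15/2, 5) → P = 290

x1 = 15/2, x2 = 5, maximum P = 290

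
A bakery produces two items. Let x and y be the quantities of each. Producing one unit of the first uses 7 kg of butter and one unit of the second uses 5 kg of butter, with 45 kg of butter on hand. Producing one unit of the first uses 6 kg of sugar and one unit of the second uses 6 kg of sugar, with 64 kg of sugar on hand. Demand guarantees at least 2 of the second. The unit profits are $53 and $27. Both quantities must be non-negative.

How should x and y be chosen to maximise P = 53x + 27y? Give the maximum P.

x = 5, y = 2, maximum P = 319

Extreme points and P = 53x + 27y:
  (0, 9) → P = 243
  (0, 2) → P = 54
  (5, 2) → P = 319

The optimum lies where 7x + 5y = 45 and y = 2.
Solving simultaneously gives x = 5, y = 2.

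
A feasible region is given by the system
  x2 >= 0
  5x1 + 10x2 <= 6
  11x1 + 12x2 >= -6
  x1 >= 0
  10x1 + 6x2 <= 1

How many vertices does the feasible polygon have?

3

The feasible vertices (each the meet of two boundaries and inside every other half-plane) are:
  (0, 0)
  (1/10, 0)
  (0, 1/6)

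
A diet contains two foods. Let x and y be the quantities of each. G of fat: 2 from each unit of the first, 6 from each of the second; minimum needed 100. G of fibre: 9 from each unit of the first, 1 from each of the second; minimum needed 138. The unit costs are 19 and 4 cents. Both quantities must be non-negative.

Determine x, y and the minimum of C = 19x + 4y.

x = 14, y = 12, minimum C = 314

Vertices and C = 19x + 4y:
  (0, 138) → C = 552
  (50, 0) → C = 950
  (14, 12) → C = 314
The feasible region is unbounded (it extends along (0, 1), (1, 0)), but C strictly increases along every unbounded feasible direction, so there is no improving ray and the minimum is attained at a vertex.

The binding constraints are 2x + 6y = 100 and 9x + y = 138.
Solving simultaneously gives x = 14, y = 12.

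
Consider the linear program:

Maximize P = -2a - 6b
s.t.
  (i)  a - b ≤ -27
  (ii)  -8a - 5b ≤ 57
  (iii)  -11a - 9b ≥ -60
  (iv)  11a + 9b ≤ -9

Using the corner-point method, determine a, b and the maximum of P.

a = -192/13, b = 159/13, maximum P = -570/13

Feasible corners and P = -2a - 6b:
  (-192/13, 159/13) → P = -570/13
  (-63/5, 72/5) → P = -306/5
  (-468/17, 555/17) → P = -2394/17

At the optimal vertex, a - b = -27 and -8a - 5b = 57.
Solving simultaneously gives a = -192/13, b = 159/13.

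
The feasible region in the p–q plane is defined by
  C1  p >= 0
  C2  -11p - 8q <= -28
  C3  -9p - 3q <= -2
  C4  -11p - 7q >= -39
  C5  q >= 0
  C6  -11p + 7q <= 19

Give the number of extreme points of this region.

4

Pairwise boundary intersections that survive every other constraint:
  (28/11, 0)
  (4/15, 47/15)
  (39/11, 0)
  (10/11, 29/7)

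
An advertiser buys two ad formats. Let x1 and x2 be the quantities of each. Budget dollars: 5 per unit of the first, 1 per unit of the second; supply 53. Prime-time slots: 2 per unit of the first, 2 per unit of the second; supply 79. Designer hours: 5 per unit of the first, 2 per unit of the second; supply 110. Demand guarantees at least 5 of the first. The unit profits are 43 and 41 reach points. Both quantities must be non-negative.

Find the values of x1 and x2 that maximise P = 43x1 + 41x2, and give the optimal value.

x1 = 5, x2 = 28, maximum P = 1363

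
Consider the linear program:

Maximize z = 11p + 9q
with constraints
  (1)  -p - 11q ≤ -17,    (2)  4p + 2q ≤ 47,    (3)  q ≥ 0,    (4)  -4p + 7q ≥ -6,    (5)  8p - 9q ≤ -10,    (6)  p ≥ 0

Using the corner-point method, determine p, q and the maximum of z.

The optimum lies where 4p + 2q = 47 and p = 0.
Solving simultaneously gives p = 0, q = 47/2.

p = 0, q = 47/2, maximum z = 423/2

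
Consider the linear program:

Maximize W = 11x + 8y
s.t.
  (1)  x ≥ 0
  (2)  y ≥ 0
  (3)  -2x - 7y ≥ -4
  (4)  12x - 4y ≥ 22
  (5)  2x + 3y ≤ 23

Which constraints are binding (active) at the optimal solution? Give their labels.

(2) and (3)

Feasible corners and W = 11x + 8y:
  (2, 0) → W = 22
  (11/6, 0) → W = 121/6
  (85/46, 1/23) → W = 951/46

The maximum is at (2, 0). Substituting into each constraint, equality holds for (2) and (3); the remaining constraints have slack.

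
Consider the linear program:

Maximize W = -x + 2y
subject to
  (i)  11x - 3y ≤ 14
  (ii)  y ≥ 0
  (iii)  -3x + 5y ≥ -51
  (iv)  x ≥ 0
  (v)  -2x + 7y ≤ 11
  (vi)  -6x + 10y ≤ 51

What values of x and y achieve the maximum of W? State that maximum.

x = 0, y = 11/7, maximum W = 22/7

Feasible corners and W = -x + 2y:
  (14/11, 0) → W = -14/11
  (131/71, 149/71) → W = 167/71
  (0, 0) → W = 0
  (0, 11/7) → W = 22/7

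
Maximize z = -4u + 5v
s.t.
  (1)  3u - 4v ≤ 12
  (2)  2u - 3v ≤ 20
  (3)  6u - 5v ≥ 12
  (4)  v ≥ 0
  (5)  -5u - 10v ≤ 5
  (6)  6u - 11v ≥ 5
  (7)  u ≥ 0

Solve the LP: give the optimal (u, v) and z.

Vertices and z = -4u + 5v:
  (4, 0) → z = -16
  (112/9, 19/3) → z = -163/9
  (2, 0) → z = -8
  (107/36, 7/6) → z = -109/18

u = 107/36, v = 7/6, maximum z = -109/18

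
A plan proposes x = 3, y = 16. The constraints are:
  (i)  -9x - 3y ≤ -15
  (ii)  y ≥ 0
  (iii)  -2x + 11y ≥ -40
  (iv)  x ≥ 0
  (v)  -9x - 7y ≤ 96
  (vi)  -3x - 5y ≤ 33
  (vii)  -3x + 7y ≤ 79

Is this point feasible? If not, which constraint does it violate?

Constraint (vii): -3x + 7y = 103, which is not ≤ 79. All other constraints are satisfied.

not feasible — violates (vii)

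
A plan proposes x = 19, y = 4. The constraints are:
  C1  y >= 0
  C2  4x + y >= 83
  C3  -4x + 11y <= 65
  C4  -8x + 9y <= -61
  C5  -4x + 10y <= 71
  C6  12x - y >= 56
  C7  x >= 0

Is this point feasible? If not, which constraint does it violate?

Constraint C2: 4x + y = 80, which is not ≥ 83. All other constraints are satisfied.

not feasible — violates C2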